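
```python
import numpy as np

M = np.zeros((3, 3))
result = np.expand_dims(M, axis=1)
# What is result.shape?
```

(3, 1, 3)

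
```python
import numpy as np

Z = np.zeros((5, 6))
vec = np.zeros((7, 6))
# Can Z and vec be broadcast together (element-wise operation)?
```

No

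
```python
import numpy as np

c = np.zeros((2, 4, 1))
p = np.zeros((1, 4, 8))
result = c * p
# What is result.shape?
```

(2, 4, 8)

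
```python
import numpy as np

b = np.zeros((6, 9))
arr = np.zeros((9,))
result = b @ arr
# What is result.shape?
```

(6,)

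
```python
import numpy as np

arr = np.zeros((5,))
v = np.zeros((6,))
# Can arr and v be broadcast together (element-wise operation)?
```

No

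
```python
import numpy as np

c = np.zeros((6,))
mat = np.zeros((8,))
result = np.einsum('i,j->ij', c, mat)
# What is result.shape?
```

(6, 8)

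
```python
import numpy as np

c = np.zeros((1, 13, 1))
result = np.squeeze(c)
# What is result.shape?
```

(13,)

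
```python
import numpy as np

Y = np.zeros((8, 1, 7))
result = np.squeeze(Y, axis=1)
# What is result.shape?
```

(8, 7)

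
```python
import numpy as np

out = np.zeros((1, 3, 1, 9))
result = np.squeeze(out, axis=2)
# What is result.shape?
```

(1, 3, 9)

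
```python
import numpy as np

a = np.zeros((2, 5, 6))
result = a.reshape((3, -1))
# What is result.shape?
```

(3, 20)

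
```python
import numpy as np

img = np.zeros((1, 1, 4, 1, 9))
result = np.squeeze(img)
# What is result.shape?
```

(4, 9)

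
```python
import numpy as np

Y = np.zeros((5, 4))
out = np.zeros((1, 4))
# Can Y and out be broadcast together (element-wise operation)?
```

Yes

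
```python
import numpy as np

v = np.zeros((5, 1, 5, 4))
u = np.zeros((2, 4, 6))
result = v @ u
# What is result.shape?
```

(5, 2, 5, 6)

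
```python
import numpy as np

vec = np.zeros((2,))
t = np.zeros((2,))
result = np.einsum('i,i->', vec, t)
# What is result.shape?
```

()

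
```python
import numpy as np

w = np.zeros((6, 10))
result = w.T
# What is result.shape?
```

(10, 6)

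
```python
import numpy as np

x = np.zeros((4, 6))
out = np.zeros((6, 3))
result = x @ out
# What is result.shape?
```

(4, 3)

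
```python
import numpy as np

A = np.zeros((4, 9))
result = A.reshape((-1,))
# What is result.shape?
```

(36,)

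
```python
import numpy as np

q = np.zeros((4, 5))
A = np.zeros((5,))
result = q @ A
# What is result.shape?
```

(4,)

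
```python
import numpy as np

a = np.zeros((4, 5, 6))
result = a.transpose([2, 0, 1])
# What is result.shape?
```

(6, 4, 5)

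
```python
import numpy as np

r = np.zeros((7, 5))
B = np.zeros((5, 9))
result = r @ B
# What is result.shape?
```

(7, 9)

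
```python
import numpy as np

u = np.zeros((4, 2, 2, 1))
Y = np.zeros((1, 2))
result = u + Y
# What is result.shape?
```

(4, 2, 2, 2)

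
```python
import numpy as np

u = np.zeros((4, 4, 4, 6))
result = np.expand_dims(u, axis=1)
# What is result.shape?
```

(4, 1, 4, 4, 6)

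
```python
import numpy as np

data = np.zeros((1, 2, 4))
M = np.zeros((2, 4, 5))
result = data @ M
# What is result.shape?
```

(2, 2, 5)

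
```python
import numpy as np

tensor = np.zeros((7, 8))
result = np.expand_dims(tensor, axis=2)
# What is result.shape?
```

(7, 8, 1)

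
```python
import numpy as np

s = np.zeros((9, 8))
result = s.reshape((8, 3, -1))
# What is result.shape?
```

(8, 3, 3)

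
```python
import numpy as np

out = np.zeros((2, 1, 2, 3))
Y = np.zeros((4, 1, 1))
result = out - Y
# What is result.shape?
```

(2, 4, 2, 3)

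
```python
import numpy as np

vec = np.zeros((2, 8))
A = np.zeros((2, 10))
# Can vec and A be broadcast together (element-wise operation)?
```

No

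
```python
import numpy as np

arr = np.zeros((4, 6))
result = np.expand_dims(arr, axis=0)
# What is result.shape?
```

(1, 4, 6)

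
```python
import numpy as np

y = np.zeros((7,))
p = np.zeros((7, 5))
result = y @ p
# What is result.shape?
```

(5,)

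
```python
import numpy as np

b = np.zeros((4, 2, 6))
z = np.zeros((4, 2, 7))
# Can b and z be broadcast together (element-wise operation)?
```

No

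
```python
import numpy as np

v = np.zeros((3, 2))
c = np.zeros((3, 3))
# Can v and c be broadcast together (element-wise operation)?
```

No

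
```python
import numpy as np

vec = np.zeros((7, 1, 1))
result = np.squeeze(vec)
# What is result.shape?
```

(7,)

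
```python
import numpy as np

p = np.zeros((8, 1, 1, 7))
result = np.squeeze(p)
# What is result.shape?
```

(8, 7)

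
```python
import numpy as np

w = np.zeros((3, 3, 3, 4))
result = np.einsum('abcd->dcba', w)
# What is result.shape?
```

(4, 3, 3, 3)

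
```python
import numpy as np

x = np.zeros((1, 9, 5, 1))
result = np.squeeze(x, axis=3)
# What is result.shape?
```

(1, 9, 5)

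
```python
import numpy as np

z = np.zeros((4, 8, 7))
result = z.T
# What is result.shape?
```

(7, 8, 4)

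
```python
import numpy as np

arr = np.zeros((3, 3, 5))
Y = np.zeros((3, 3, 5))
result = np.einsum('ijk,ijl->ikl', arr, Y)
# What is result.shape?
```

(3, 5, 5)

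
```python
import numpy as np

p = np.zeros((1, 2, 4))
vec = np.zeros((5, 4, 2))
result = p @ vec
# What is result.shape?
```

(5, 2, 2)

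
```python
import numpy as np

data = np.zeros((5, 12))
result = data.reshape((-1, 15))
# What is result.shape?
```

(4, 15)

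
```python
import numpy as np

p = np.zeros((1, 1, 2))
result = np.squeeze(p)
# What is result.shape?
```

(2,)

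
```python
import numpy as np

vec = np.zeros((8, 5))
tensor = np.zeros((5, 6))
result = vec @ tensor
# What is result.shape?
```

(8, 6)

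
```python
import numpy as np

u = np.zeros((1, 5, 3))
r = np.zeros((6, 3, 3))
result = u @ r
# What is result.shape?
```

(6, 5, 3)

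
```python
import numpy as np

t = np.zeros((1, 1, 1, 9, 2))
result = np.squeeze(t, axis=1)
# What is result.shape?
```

(1, 1, 9, 2)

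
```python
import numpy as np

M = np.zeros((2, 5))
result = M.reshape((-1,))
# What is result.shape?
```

(10,)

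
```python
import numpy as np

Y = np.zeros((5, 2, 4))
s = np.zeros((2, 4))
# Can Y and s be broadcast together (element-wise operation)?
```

Yes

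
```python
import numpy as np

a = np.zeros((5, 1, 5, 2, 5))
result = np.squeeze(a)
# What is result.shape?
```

(5, 5, 2, 5)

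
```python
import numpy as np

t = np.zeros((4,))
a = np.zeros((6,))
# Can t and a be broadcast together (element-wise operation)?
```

No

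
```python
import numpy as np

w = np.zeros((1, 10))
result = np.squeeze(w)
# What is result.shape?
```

(10,)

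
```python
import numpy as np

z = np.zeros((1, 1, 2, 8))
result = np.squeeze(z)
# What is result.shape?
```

(2, 8)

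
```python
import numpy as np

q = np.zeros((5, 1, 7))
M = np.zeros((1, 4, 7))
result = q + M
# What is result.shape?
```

(5, 4, 7)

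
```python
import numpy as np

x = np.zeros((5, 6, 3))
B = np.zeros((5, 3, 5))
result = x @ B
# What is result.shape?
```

(5, 6, 5)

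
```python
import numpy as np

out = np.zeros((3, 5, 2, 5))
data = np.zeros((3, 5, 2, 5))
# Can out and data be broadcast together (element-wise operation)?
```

Yes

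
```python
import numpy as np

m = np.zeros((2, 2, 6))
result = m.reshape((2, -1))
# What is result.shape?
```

(2, 12)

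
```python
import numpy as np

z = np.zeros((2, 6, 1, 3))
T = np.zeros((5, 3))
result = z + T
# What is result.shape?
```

(2, 6, 5, 3)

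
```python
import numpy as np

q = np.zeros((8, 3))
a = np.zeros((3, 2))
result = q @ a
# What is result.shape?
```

(8, 2)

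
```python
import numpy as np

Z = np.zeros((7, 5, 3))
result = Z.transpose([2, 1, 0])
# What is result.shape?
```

(3, 5, 7)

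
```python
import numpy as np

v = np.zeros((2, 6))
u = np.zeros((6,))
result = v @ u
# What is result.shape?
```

(2,)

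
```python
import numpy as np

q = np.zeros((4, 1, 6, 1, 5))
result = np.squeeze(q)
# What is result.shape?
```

(4, 6, 5)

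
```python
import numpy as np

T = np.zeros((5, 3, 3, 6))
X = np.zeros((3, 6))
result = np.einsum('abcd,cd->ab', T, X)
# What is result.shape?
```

(5, 3)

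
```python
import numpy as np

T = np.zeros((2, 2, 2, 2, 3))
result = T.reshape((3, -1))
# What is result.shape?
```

(3, 16)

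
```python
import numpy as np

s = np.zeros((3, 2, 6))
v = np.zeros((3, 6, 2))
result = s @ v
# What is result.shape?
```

(3, 2, 2)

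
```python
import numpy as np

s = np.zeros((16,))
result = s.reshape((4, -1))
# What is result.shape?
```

(4, 4)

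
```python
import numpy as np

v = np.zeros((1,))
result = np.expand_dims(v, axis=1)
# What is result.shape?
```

(1, 1)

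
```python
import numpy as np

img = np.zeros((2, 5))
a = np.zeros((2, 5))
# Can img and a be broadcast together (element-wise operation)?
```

Yes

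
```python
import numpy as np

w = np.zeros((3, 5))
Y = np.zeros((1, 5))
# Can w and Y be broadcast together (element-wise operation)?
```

Yes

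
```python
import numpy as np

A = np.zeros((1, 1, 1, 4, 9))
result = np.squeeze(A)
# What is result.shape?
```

(4, 9)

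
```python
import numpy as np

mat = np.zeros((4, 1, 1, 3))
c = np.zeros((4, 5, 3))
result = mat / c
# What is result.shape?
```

(4, 4, 5, 3)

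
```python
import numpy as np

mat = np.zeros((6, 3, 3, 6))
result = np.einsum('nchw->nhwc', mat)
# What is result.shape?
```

(6, 3, 6, 3)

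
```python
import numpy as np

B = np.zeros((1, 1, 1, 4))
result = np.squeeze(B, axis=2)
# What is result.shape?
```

(1, 1, 4)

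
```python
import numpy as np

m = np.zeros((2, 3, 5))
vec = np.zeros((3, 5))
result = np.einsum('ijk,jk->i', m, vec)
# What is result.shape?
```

(2,)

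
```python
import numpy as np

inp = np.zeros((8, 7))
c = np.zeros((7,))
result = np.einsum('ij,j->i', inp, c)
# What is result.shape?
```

(8,)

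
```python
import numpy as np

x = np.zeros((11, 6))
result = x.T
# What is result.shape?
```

(6, 11)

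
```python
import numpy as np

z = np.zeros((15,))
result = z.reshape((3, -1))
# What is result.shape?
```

(3, 5)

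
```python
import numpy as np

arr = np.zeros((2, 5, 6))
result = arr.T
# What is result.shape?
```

(6, 5, 2)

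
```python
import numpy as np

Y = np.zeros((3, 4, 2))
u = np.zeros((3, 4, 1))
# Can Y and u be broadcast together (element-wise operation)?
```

Yes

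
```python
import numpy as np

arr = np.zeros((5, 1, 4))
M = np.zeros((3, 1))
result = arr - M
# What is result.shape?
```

(5, 3, 4)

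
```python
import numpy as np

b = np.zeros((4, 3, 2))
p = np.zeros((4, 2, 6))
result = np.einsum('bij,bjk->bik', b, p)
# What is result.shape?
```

(4, 3, 6)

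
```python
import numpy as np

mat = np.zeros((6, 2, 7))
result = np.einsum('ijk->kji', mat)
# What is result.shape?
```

(7, 2, 6)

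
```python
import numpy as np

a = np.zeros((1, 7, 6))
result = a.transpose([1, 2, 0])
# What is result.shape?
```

(7, 6, 1)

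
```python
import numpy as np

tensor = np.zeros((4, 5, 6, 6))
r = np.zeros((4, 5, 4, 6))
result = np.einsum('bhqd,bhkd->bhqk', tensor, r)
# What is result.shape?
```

(4, 5, 6, 4)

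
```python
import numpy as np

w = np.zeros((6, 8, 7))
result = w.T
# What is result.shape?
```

(7, 8, 6)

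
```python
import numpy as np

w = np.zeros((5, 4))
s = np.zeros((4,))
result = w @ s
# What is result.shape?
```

(5,)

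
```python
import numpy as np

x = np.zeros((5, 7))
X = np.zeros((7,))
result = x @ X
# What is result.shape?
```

(5,)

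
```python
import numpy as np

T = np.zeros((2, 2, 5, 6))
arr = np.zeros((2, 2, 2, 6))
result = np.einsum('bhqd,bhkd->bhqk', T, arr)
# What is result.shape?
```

(2, 2, 5, 2)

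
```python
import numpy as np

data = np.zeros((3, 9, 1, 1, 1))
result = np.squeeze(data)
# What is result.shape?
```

(3, 9)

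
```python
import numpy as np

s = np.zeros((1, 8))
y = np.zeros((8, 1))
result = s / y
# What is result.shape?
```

(8, 8)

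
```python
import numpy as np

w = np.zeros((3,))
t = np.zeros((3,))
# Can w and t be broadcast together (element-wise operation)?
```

Yes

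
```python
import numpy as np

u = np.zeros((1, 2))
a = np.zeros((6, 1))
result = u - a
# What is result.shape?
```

(6, 2)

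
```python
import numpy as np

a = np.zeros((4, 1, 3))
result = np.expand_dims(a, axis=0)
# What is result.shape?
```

(1, 4, 1, 3)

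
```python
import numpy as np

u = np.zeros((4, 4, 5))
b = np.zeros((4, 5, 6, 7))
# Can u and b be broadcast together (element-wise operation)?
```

No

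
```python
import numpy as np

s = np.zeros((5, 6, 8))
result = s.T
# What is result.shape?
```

(8, 6, 5)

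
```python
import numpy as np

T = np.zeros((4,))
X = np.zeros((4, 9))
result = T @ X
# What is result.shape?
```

(9,)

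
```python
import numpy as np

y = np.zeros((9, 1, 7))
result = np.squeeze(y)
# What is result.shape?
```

(9, 7)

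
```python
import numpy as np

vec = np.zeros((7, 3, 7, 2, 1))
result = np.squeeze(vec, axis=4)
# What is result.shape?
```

(7, 3, 7, 2)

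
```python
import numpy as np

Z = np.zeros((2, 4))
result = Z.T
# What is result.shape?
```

(4, 2)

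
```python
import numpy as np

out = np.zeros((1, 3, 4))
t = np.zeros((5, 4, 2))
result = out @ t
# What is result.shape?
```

(5, 3, 2)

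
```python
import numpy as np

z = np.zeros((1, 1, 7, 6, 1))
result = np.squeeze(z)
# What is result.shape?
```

(7, 6)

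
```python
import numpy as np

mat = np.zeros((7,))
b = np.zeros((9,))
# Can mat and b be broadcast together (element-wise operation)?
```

No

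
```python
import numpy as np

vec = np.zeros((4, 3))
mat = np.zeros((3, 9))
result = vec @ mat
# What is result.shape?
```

(4, 9)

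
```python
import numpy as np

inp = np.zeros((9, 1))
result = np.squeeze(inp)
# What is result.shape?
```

(9,)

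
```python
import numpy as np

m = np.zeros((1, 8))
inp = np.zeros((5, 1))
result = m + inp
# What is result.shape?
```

(5, 8)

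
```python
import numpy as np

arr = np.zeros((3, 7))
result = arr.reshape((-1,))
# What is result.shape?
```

(21,)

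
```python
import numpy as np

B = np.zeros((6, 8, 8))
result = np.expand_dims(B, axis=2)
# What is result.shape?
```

(6, 8, 1, 8)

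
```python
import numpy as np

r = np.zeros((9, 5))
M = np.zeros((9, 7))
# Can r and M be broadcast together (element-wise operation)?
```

No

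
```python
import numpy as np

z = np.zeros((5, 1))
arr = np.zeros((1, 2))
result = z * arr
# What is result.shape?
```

(5, 2)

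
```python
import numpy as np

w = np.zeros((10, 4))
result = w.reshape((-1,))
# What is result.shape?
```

(40,)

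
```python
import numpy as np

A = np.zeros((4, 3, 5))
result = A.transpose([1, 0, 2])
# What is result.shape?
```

(3, 4, 5)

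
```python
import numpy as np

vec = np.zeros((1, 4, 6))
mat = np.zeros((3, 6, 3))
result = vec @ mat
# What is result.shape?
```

(3, 4, 3)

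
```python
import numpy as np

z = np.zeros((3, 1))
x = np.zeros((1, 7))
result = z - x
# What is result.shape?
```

(3, 7)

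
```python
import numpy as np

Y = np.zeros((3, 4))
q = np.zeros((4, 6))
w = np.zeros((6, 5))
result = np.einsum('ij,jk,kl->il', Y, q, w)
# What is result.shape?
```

(3, 5)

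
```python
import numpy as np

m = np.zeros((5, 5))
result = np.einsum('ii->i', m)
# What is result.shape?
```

(5,)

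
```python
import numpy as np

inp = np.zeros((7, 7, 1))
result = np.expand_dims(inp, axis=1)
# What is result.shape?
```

(7, 1, 7, 1)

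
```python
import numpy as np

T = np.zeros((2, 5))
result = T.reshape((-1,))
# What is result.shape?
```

(10,)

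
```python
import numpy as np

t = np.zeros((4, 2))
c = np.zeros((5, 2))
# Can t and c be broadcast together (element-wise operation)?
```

No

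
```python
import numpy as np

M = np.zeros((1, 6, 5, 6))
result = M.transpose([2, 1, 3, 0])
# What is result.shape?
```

(5, 6, 6, 1)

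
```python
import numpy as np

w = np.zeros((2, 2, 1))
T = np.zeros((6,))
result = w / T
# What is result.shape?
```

(2, 2, 6)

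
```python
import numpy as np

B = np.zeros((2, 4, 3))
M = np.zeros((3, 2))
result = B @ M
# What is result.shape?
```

(2, 4, 2)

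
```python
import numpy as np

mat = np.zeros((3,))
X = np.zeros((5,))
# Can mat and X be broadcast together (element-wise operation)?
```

No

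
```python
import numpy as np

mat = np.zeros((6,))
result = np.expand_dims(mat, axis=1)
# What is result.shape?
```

(6, 1)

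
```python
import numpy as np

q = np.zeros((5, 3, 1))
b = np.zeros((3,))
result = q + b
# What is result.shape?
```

(5, 3, 3)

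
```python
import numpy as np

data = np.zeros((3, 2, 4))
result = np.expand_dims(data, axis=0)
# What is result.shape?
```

(1, 3, 2, 4)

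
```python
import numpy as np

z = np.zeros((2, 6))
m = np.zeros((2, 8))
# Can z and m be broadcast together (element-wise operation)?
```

No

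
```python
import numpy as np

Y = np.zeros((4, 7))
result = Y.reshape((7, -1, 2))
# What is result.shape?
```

(7, 2, 2)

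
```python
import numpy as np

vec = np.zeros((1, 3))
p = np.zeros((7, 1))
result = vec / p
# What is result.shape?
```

(7, 3)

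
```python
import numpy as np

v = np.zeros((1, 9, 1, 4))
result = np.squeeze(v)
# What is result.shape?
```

(9, 4)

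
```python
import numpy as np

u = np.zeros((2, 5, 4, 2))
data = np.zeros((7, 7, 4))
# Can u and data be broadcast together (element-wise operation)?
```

No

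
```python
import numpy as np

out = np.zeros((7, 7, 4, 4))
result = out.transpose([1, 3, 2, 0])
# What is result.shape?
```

(7, 4, 4, 7)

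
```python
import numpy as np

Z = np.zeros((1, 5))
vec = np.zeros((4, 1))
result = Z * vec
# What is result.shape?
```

(4, 5)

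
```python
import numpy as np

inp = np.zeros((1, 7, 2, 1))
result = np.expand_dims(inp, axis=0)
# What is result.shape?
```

(1, 1, 7, 2, 1)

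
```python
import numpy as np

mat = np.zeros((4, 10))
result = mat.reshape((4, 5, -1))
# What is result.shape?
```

(4, 5, 2)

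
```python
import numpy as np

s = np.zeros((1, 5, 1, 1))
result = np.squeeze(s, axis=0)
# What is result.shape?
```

(5, 1, 1)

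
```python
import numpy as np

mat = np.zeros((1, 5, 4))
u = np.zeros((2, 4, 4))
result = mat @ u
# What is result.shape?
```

(2, 5, 4)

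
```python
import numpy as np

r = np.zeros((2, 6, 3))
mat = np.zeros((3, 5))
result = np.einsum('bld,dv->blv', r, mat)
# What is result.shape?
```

(2, 6, 5)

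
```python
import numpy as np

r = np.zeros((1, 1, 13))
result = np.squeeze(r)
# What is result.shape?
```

(13,)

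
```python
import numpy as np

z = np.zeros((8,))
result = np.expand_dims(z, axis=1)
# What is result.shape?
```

(8, 1)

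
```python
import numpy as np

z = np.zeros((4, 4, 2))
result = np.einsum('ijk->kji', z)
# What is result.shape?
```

(2, 4, 4)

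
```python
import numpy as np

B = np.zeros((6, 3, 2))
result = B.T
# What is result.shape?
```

(2, 3, 6)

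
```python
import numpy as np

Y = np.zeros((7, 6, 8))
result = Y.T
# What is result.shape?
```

(8, 6, 7)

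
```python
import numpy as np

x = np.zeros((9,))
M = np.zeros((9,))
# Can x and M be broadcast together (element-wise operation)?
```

Yes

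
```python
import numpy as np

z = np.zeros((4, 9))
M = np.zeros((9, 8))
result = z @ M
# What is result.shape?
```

(4, 8)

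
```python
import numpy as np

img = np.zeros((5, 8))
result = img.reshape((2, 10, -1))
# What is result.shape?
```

(2, 10, 2)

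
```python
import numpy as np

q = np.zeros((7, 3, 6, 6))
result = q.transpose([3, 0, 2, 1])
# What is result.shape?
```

(6, 7, 6, 3)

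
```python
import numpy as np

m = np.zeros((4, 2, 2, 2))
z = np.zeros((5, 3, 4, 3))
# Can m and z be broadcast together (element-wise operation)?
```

No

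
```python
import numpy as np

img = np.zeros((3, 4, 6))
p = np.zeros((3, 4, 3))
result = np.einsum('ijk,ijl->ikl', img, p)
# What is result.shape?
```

(3, 6, 3)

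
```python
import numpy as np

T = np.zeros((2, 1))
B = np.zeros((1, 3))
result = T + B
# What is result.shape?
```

(2, 3)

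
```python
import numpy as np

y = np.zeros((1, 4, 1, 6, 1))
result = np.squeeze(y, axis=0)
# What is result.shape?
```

(4, 1, 6, 1)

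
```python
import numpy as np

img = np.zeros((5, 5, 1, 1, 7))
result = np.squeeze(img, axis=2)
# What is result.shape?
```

(5, 5, 1, 7)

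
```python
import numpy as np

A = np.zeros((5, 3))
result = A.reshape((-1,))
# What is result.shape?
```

(15,)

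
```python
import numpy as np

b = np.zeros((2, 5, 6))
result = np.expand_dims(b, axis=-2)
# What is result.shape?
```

(2, 5, 1, 6)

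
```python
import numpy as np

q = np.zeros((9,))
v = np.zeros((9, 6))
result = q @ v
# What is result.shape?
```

(6,)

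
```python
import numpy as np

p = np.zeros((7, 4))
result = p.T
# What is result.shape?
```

(4, 7)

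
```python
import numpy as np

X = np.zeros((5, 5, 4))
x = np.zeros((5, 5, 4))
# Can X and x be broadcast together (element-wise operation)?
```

Yes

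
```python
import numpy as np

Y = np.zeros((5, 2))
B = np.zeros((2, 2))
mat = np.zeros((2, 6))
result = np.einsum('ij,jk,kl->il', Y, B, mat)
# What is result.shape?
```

(5, 6)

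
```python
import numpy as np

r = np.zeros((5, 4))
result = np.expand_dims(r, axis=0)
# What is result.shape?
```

(1, 5, 4)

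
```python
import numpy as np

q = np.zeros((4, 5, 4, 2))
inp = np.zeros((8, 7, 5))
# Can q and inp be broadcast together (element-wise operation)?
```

No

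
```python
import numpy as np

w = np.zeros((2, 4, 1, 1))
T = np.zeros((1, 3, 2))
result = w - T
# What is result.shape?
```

(2, 4, 3, 2)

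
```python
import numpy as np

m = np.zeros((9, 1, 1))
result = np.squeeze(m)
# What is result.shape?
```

(9,)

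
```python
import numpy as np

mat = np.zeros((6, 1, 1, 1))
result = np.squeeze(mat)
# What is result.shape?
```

(6,)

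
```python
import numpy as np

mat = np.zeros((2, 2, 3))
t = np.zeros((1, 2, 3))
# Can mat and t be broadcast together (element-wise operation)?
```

Yes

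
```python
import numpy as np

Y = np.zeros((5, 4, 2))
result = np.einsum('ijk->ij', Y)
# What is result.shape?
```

(5, 4)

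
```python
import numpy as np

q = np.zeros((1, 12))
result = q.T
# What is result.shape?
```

(12, 1)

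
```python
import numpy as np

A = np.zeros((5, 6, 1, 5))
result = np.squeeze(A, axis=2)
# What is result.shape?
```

(5, 6, 5)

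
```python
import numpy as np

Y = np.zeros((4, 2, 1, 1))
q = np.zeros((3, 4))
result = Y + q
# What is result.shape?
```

(4, 2, 3, 4)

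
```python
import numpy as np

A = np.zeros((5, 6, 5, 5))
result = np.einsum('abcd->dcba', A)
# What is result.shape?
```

(5, 5, 6, 5)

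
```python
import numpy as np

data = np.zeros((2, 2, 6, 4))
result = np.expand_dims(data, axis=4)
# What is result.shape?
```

(2, 2, 6, 4, 1)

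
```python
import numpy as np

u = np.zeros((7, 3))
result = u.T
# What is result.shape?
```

(3, 7)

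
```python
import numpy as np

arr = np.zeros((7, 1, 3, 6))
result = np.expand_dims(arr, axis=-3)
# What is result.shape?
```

(7, 1, 1, 3, 6)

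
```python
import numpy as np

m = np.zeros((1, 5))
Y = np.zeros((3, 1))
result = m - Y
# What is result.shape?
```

(3, 5)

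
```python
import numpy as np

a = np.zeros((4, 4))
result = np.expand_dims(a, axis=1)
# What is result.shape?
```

(4, 1, 4)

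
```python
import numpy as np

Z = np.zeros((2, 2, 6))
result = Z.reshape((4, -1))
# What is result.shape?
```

(4, 6)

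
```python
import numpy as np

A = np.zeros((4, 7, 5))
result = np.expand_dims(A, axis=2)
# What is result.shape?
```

(4, 7, 1, 5)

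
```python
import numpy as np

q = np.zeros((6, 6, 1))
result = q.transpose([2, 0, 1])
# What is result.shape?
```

(1, 6, 6)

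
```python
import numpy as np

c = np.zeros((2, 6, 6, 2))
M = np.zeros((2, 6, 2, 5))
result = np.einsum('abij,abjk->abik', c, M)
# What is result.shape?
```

(2, 6, 6, 5)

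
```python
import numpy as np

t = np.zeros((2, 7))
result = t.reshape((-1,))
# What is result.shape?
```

(14,)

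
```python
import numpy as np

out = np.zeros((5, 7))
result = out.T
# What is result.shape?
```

(7, 5)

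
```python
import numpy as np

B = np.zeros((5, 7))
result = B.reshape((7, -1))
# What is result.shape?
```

(7, 5)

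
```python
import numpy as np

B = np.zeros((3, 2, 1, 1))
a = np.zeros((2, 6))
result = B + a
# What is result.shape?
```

(3, 2, 2, 6)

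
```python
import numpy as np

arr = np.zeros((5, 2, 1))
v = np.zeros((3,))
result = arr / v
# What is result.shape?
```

(5, 2, 3)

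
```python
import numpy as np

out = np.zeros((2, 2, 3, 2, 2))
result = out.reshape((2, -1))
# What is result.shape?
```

(2, 24)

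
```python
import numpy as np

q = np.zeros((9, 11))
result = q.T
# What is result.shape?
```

(11, 9)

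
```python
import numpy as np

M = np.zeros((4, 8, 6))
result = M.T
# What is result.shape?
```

(6, 8, 4)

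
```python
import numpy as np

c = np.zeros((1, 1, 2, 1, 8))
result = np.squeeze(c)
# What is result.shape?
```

(2, 8)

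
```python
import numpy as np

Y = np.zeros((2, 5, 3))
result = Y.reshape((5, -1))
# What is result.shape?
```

(5, 6)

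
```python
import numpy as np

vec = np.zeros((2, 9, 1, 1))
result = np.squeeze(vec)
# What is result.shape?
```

(2, 9)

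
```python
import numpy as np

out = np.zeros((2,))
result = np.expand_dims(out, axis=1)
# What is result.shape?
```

(2, 1)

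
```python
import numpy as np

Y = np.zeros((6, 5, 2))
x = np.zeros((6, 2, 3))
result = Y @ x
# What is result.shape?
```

(6, 5, 3)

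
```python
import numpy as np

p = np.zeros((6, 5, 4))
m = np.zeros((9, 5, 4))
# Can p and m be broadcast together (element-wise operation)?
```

No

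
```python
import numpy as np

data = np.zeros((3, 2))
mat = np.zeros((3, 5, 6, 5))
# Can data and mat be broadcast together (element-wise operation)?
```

No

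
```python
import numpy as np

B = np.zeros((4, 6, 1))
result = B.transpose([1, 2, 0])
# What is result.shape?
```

(6, 1, 4)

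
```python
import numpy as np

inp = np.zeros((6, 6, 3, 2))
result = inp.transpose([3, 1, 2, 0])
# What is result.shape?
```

(2, 6, 3, 6)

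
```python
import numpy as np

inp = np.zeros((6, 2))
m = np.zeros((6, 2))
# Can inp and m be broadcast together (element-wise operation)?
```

Yes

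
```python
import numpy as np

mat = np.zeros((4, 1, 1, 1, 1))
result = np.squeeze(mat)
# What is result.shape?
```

(4,)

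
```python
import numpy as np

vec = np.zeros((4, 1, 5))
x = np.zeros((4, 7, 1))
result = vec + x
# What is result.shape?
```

(4, 7, 5)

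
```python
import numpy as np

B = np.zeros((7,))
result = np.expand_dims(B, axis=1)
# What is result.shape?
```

(7, 1)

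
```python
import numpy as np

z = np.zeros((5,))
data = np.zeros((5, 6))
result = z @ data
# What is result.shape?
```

(6,)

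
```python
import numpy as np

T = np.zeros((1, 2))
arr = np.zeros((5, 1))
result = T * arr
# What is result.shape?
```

(5, 2)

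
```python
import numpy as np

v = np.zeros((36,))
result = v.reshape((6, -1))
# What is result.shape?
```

(6, 6)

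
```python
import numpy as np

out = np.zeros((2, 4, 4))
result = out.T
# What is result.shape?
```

(4, 4, 2)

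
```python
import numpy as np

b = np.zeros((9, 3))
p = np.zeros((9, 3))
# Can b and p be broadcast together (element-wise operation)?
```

Yes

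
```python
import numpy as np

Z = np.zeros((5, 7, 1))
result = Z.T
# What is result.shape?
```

(1, 7, 5)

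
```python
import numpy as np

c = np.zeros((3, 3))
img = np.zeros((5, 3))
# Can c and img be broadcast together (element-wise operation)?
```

No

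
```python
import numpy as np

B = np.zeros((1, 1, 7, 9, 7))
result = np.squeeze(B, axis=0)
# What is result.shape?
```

(1, 7, 9, 7)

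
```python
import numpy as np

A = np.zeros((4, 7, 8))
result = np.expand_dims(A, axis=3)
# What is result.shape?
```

(4, 7, 8, 1)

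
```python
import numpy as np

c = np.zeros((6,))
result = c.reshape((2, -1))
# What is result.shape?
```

(2, 3)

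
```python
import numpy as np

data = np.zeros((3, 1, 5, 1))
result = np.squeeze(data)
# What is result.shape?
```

(3, 5)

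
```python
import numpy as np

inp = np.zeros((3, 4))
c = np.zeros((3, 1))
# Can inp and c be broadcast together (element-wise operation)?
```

Yes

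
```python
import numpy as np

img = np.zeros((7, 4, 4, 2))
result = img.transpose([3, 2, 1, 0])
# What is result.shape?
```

(2, 4, 4, 7)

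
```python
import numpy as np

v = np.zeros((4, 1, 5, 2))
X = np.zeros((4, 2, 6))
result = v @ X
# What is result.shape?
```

(4, 4, 5, 6)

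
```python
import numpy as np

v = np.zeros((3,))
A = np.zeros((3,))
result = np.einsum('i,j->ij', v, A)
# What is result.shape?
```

(3, 3)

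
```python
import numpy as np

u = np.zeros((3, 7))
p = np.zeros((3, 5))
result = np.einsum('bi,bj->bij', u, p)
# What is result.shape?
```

(3, 7, 5)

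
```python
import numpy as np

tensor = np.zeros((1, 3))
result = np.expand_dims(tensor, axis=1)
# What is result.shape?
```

(1, 1, 3)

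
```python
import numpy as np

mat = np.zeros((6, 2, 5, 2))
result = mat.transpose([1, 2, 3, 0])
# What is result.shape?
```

(2, 5, 2, 6)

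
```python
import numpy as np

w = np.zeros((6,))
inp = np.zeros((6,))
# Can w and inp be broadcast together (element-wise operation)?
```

Yes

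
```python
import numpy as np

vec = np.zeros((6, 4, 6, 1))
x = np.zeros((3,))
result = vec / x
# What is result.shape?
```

(6, 4, 6, 3)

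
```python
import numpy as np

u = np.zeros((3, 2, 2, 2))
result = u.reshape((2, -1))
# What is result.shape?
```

(2, 12)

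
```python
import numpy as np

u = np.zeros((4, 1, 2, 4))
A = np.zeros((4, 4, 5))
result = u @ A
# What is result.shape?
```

(4, 4, 2, 5)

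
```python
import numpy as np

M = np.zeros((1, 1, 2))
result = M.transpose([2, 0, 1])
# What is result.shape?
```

(2, 1, 1)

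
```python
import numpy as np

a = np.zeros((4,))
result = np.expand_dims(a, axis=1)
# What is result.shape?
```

(4, 1)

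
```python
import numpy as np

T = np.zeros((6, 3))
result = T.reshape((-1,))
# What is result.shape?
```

(18,)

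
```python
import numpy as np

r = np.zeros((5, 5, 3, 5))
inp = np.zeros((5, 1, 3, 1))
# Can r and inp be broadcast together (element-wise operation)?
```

Yes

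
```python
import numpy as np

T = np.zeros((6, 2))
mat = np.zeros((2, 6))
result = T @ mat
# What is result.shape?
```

(6, 6)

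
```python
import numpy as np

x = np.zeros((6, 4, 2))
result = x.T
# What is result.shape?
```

(2, 4, 6)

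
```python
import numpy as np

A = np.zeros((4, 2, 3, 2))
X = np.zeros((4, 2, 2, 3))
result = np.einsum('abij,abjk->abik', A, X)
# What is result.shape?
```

(4, 2, 3, 3)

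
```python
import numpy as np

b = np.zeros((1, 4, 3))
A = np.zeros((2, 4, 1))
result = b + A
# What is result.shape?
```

(2, 4, 3)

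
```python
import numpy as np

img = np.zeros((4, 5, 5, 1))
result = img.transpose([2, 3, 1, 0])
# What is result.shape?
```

(5, 1, 5, 4)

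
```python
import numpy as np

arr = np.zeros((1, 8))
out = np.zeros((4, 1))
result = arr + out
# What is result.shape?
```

(4, 8)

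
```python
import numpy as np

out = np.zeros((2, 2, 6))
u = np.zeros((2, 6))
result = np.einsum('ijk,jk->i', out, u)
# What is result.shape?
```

(2,)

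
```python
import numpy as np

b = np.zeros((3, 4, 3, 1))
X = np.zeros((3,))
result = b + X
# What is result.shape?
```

(3, 4, 3, 3)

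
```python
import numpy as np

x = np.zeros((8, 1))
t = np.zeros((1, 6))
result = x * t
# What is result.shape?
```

(8, 6)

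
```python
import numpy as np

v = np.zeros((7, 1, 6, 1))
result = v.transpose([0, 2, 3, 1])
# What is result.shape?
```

(7, 6, 1, 1)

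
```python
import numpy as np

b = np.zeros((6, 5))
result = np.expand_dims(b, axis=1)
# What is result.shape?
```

(6, 1, 5)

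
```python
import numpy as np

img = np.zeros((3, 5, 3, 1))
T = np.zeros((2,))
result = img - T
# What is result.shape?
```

(3, 5, 3, 2)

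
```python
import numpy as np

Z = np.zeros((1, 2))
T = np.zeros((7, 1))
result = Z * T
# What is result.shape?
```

(7, 2)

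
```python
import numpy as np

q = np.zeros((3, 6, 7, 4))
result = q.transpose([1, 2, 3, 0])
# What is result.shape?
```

(6, 7, 4, 3)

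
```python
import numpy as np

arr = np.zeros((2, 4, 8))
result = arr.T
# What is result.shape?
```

(8, 4, 2)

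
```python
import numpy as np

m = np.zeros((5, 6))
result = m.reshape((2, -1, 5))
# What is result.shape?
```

(2, 3, 5)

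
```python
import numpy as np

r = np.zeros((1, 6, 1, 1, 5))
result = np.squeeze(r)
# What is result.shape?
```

(6, 5)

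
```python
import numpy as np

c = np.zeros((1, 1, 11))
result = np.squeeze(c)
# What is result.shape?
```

(11,)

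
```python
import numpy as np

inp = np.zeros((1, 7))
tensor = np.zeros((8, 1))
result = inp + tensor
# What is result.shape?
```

(8, 7)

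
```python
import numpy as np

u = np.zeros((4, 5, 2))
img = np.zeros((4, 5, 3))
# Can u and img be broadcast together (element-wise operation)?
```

No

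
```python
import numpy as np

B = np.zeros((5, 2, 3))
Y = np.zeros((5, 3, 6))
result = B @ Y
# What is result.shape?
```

(5, 2, 6)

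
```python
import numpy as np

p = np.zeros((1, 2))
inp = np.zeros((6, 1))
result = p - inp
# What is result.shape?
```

(6, 2)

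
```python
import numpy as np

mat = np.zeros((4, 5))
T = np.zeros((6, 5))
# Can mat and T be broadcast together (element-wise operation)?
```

No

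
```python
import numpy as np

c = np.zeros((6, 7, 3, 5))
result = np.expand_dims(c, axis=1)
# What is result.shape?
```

(6, 1, 7, 3, 5)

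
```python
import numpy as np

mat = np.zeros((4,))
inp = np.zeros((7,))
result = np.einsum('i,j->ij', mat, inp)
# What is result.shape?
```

(4, 7)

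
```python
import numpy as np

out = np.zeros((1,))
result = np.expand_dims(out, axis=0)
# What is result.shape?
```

(1, 1)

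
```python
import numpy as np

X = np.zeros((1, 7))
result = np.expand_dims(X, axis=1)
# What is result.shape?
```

(1, 1, 7)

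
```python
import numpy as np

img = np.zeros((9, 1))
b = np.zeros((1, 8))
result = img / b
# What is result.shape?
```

(9, 8)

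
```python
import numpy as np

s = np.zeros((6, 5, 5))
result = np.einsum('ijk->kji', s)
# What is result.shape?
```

(5, 5, 6)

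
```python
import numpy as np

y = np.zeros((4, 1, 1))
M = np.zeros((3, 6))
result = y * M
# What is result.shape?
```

(4, 3, 6)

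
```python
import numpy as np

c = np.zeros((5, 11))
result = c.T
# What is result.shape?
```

(11, 5)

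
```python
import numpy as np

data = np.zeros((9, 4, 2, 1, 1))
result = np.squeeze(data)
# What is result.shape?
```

(9, 4, 2)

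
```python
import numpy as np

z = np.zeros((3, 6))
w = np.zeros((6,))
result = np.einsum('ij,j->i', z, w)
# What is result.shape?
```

(3,)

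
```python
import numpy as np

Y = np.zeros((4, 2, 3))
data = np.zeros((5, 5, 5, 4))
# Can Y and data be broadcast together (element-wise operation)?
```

No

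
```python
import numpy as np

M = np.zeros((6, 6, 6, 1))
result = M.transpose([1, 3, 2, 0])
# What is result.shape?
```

(6, 1, 6, 6)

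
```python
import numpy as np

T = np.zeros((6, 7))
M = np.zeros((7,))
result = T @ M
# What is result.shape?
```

(6,)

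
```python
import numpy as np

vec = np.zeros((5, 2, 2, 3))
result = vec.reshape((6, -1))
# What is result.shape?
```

(6, 10)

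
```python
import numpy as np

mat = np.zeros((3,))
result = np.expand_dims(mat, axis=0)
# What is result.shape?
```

(1, 3)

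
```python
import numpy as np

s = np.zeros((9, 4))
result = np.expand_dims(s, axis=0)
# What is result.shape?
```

(1, 9, 4)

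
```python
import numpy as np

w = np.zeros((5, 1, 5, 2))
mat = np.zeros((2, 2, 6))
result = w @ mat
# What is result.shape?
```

(5, 2, 5, 6)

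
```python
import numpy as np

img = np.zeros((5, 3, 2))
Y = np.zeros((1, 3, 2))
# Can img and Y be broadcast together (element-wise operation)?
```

Yes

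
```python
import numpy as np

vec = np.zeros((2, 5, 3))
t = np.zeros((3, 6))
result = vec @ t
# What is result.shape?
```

(2, 5, 6)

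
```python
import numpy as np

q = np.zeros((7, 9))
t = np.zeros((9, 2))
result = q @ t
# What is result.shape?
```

(7, 2)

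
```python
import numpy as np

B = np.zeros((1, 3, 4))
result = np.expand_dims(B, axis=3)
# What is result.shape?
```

(1, 3, 4, 1)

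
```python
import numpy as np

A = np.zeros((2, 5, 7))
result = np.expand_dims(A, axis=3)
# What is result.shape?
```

(2, 5, 7, 1)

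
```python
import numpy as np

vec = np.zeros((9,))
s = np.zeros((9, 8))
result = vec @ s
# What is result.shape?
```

(8,)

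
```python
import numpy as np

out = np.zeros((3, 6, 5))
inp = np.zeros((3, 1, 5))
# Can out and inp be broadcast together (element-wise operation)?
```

Yes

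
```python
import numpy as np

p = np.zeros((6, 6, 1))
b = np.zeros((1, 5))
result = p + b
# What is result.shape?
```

(6, 6, 5)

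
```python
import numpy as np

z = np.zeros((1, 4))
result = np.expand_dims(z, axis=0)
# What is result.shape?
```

(1, 1, 4)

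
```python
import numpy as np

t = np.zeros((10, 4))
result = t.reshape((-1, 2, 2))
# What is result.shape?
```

(10, 2, 2)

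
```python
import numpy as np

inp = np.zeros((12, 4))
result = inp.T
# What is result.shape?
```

(4, 12)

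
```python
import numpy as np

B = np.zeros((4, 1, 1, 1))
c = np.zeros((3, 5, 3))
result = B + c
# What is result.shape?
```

(4, 3, 5, 3)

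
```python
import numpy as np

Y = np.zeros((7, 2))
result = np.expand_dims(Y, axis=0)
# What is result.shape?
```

(1, 7, 2)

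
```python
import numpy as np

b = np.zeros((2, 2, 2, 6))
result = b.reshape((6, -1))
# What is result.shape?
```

(6, 8)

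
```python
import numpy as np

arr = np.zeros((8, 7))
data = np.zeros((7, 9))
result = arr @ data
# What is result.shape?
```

(8, 9)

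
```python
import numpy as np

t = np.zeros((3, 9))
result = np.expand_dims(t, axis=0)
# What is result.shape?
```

(1, 3, 9)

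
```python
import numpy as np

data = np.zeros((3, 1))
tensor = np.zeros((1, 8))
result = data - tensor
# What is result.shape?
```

(3, 8)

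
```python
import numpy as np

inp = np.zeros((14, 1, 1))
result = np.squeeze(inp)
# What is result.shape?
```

(14,)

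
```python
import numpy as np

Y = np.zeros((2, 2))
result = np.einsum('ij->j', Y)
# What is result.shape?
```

(2,)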